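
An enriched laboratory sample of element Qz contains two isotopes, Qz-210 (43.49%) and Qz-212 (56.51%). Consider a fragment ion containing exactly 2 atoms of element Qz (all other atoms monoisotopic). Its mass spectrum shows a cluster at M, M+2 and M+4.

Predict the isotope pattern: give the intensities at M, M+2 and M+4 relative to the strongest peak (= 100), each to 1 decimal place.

38.5 : 100.0 : 65.0

Expanding (0.4349 + 0.5651)^2:
P(M) = 0.4349^2 = 0.189138
P(M+2) = 2 × 0.4349^1 × 0.5651^1 = 0.491524
P(M+4) = 0.5651^2 = 0.319338
The M+2 peak is largest (0.491524); scaling to 100 gives 38.5 : 100.0 : 65.0.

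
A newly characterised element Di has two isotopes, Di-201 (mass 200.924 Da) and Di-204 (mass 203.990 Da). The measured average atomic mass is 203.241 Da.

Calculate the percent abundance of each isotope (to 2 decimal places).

Di-201: 24.43%, Di-204: 75.57%

Writing the weighted mean with unknown fraction x of Di-201:
200.924·x + 203.990·(1 − x) = 203.241
(200.924 − 203.990)·x = 203.241 − 203.990
x = -0.749 / -3.066 = 0.24429 → 24.43% Di-201, 75.57% Di-204.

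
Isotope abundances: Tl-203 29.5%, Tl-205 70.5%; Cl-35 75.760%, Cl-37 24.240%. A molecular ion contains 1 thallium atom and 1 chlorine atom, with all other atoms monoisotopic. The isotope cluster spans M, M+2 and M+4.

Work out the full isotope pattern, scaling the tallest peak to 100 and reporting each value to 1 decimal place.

Thallium pattern (n=1): 0.2950 : 0.7050
Chlorine pattern (n=1): 0.7576 : 0.2424
Convolve the two distributions (both contribute in 2-u steps):
  M: 0.2950×0.7576 = 0.223492
  M+2: 0.2950×0.2424 + 0.7050×0.7576 = 0.605616
  M+4: 0.7050×0.2424 = 0.170892
Scale to base peak (0.605616) = 100: 36.9 : 100.0 : 28.2

36.9 : 100.0 : 28.2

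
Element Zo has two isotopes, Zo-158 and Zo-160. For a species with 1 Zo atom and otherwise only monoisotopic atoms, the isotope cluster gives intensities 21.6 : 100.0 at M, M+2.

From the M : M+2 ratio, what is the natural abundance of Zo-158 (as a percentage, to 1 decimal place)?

17.8%

If p is the fraction of Zo that is Zo-158, then I(M+2)/I(M) = [C(1,1)·p^0·(1−p)] / p^1 = 1·(1−p)/p = 100.0/21.6 = 4.6296
(1−p)/p = 4.6296/1 = 4.6296  ⇒  p = 1/(1 + 4.6296) = 0.1776
Zo-158: 17.8%, Zo-160: 82.2%.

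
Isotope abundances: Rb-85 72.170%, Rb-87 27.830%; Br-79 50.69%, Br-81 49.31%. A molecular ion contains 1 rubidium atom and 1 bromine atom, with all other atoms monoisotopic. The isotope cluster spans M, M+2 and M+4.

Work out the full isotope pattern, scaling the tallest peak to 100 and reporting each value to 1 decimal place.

Rubidium pattern (n=1): 0.7217 : 0.2783
Bromine pattern (n=1): 0.5069 : 0.4931
Convolve the two distributions (both contribute in 2-u steps):
  M: 0.7217×0.5069 = 0.365830
  M+2: 0.7217×0.4931 + 0.2783×0.5069 = 0.496941
  M+4: 0.2783×0.4931 = 0.137230
Scale to base peak (0.496941) = 100: 73.6 : 100.0 : 27.6

73.6 : 100.0 : 27.6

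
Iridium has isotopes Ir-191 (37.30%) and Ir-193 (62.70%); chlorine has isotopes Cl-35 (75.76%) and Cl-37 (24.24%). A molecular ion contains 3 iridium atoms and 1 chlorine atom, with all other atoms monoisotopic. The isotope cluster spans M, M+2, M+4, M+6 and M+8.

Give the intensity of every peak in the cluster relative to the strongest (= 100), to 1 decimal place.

Iridium pattern (n=3): 0.05189512 : 0.26170165 : 0.43991135 : 0.24649188
Chlorine pattern (n=1): 0.7576 : 0.2424
Convolve the two distributions (both contribute in 2-u steps):
  M: 0.05189512×0.7576 = 0.039316
  M+2: 0.05189512×0.2424 + 0.26170165×0.7576 = 0.210845
  M+4: 0.26170165×0.2424 + 0.43991135×0.7576 = 0.396713
  M+6: 0.43991135×0.2424 + 0.24649188×0.7576 = 0.293377
  M+8: 0.24649188×0.2424 = 0.059750
Scale to base peak (0.396713) = 100: 9.9 : 53.1 : 100.0 : 74.0 : 15.1

9.9 : 53.1 : 100.0 : 74.0 : 15.1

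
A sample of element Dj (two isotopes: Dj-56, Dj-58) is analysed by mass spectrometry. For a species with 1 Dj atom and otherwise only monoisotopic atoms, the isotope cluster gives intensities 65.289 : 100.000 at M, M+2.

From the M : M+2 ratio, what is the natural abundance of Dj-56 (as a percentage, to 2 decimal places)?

Write p for the Dj-56 fraction. I(M+2)/I(M) = [C(1,1)·p^0·(1−p)] / p^1 = 1·(1−p)/p = 100.000/65.289 = 1.5317
(1−p)/p = 1.5317/1 = 1.5317  ⇒  p = 1/(1 + 1.5317) = 0.3950
Dj-56: 39.50%, Dj-58: 60.50%.

39.50%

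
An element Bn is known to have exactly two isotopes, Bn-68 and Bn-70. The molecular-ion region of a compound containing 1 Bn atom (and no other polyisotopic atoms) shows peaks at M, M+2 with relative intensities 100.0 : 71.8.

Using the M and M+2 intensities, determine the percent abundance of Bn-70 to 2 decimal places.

If p is the fraction of Bn that is Bn-68, then I(M+2)/I(M) = [C(1,1)·p^0·(1−p)] / p^1 = 1·(1−p)/p = 71.8/100.0 = 0.7180
(1−p)/p = 0.7180/1 = 0.7180  ⇒  p = 1/(1 + 0.7180) = 0.5821
Bn-68: 58.21%, Bn-70: 41.79%.

41.79%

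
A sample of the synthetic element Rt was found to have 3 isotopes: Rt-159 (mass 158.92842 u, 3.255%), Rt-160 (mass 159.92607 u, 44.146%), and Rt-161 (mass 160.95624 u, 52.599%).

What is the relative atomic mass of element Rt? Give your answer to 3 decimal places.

160.435 u

Ar = Σ fᵢ·mᵢ = 0.03255 × 158.92842 + 0.44146 × 159.92607 + 0.52599 × 160.95624
= 5.173120 + 70.600963 + 84.661373 = 160.435456 u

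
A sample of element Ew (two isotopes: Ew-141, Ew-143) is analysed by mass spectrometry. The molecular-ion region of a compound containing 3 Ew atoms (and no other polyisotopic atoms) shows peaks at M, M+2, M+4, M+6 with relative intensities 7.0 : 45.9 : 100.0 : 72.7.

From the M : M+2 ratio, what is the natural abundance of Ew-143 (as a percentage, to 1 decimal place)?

Write p for the Ew-141 fraction. I(M+2)/I(M) = [C(3,1)·p^2·(1−p)] / p^3 = 3·(1−p)/p = 45.9/7.0 = 6.5571
(1−p)/p = 6.5571/3 = 2.1857  ⇒  p = 1/(1 + 2.1857) = 0.3139
Ew-141: 31.4%, Ew-143: 68.6%.

68.6%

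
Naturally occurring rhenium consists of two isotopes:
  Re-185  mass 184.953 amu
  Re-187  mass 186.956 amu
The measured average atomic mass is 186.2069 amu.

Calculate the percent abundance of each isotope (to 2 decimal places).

Re-185: 37.40%, Re-187: 62.60%

With x = fraction of Re-185 (so Re-187 is 1 − x):
184.953·x + 186.956·(1 − x) = 186.2069
(184.953 − 186.956)·x = 186.2069 − 186.956
x = -0.7491 / -2.003 = 0.37399 → 37.40% Re-185, 62.60% Re-187.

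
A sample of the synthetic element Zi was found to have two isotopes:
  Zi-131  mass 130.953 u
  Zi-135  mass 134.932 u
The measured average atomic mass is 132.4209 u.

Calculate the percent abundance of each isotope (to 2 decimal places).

Zi-131: 63.11%, Zi-135: 36.89%

Writing the weighted mean with unknown fraction x of Zi-131:
130.953·x + 134.932·(1 − x) = 132.4209
(130.953 − 134.932)·x = 132.4209 − 134.932
x = -2.5111 / -3.979 = 0.63109 → 63.11% Zi-131, 36.89% Zi-135.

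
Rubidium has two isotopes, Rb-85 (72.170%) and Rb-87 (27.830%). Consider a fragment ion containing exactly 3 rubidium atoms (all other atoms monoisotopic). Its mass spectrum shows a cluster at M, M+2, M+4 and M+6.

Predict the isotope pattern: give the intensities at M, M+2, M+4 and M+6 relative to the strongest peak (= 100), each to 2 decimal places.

Expanding (0.72170 + 0.27830)^3:
P(M) = 0.72170^3 = 0.375898
P(M+2) = 3 × 0.72170^2 × 0.27830^1 = 0.434858
P(M+4) = 3 × 0.72170^1 × 0.27830^2 = 0.167689
P(M+6) = 0.27830^3 = 0.021555
The M+2 peak is largest (0.434858); scaling to 100 gives 86.44 : 100.00 : 38.56 : 4.96.

86.44 : 100.00 : 38.56 : 4.96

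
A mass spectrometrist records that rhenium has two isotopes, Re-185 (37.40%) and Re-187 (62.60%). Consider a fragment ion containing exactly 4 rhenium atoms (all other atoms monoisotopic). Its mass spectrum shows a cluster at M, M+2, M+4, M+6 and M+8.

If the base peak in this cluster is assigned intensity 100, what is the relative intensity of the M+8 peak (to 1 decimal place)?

41.8

(0.3740 + 0.6260)^4 gives M 0.0196, M+2 0.1310, M+4 0.3289, M+6 0.3670, M+8 0.1536; the largest is M+6.
P(M+6) = C(4,3) × 0.3740^1 × 0.6260^3 = 4 × 0.3740 × 0.24531438 = 0.366990 (base)
P(M+8) = C(4,4) × 0.3740^0 × 0.6260^4 = 1 × 1.0000 × 0.1535668 = 0.153567
Relative intensity = 0.153567 / 0.366990 × 100 = 41.8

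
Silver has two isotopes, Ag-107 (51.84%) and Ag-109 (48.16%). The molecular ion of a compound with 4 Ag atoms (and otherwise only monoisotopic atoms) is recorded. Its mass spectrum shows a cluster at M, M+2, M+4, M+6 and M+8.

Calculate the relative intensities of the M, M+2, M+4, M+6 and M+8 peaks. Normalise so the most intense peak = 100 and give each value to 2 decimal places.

The 4 Ag atoms are independent, so intensities follow the terms of (0.5184 + 0.4816)^4.
P(M) = 0.5184^4 = 0.072220
P(M+2) = 4 × 0.5184^3 × 0.4816^1 = 0.268375
P(M+4) = 6 × 0.5184^2 × 0.4816^2 = 0.373985
P(M+6) = 4 × 0.5184^1 × 0.4816^3 = 0.231624
P(M+8) = 0.4816^4 = 0.053795
The M+4 peak is largest (0.373985); scaling to 100 gives 19.31 : 71.76 : 100.00 : 61.93 : 14.38.

19.31 : 71.76 : 100.00 : 61.93 : 14.38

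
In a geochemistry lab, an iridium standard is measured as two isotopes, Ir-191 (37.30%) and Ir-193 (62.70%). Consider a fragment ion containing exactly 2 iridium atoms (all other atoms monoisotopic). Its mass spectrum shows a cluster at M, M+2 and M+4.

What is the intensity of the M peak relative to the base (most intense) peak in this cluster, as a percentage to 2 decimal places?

Binomial terms of (0.3730 + 0.6270)^2: M 0.1391, M+2 0.4677, M+4 0.3931 → M+2 is the base peak.
P(M+2) = C(2,1) × 0.3730^1 × 0.6270^1 = 2 × 0.3730 × 0.6270 = 0.467742 (base)
P(M) = C(2,0) × 0.3730^2 × 0.6270^0 = 1 × 0.139129 × 1.0000 = 0.139129
Relative intensity = 0.139129 / 0.467742 × 100 = 29.74

29.74%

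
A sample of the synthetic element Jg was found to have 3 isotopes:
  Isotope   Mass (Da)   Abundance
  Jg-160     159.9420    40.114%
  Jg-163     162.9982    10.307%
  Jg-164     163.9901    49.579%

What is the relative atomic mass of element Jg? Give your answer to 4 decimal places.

162.2640 Da

Ar = Σ fᵢ·mᵢ = 0.40114 × 159.9420 + 0.10307 × 162.9982 + 0.49579 × 163.9901
= 64.15913 + 16.80022 + 81.30465 = 162.26400 Da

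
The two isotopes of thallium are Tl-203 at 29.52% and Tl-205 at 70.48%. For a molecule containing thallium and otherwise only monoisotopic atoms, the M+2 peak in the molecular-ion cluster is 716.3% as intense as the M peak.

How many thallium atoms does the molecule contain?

3

With n Tl atoms, P(M+2)/P(M) = C(n,1)·p^(n−1)q / p^n = n·q/p = n · 0.7048/0.2952.
n = 7.163 × 0.2952/0.7048 = 3.00 ≈ 3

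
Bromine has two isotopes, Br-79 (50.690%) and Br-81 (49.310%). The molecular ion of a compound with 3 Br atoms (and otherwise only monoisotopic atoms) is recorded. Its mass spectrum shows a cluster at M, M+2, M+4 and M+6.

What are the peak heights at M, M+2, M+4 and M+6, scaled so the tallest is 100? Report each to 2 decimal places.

Expanding (0.50690 + 0.49310)^3:
P(M) = 0.50690^3 = 0.130247
P(M+2) = 3 × 0.50690^2 × 0.49310^1 = 0.380103
P(M+4) = 3 × 0.50690^1 × 0.49310^2 = 0.369755
P(M+6) = 0.49310^3 = 0.119896
The M+2 peak is largest (0.380103); scaling to 100 gives 34.27 : 100.00 : 97.28 : 31.54.

34.27 : 100.00 : 97.28 : 31.54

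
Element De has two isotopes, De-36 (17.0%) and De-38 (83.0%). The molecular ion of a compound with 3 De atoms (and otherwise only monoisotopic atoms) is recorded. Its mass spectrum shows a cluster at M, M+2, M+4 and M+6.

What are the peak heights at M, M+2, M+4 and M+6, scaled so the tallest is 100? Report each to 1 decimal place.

0.9 : 12.6 : 61.4 : 100.0

The 3 De atoms are independent, so intensities follow the terms of (0.170 + 0.830)^3.
P(M) = 0.170^3 = 0.004913
P(M+2) = 3 × 0.170^2 × 0.830^1 = 0.071961
P(M+4) = 3 × 0.170^1 × 0.830^2 = 0.351339
P(M+6) = 0.830^3 = 0.571787
The M+6 peak is largest (0.571787); scaling to 100 gives 0.9 : 12.6 : 61.4 : 100.0.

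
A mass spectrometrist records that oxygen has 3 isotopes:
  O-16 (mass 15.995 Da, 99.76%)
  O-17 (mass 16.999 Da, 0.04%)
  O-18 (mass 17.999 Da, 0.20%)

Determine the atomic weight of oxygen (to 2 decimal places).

Weight each isotope mass by its fractional abundance: 0.9976 × 15.995 + 0.0004 × 16.999 + 0.0020 × 17.999
= 15.9566 + 0.0068 + 0.0360 = 15.9994 Da

16.00 Da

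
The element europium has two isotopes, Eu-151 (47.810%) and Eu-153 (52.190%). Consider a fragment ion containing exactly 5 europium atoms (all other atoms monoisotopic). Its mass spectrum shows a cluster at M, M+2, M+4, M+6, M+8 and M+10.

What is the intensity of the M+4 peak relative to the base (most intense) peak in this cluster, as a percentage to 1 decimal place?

91.6%

(0.47810 + 0.52190)^5 gives M 0.0250, M+2 0.1363, M+4 0.2977, M+6 0.3249, M+8 0.1774, M+10 0.0387; the largest is M+6.
P(M+6) = C(5,3) × 0.47810^2 × 0.52190^3 = 10 × 0.22857961 × 0.14215492 = 0.324937 (base)
P(M+4) = C(5,2) × 0.47810^3 × 0.52190^2 = 10 × 0.10928391 × 0.27237961 = 0.297667
Relative intensity = 0.297667 / 0.324937 × 100 = 91.6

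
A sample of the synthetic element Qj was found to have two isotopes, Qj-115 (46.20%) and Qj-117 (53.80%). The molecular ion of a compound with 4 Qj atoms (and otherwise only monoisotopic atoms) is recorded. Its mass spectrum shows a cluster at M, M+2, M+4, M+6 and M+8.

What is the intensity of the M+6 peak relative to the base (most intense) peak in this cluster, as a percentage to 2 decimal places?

Binomial terms of (0.4620 + 0.5380)^4: M 0.0456, M+2 0.2122, M+4 0.3707, M+6 0.2878, M+8 0.0838 → M+4 is the base peak.
P(M+4) = C(4,2) × 0.4620^2 × 0.5380^2 = 6 × 0.213444 × 0.289444 = 0.370681 (base)
P(M+6) = C(4,3) × 0.4620^1 × 0.5380^3 = 4 × 0.4620 × 0.15572087 = 0.287772
Relative intensity = 0.287772 / 0.370681 × 100 = 77.63

77.63%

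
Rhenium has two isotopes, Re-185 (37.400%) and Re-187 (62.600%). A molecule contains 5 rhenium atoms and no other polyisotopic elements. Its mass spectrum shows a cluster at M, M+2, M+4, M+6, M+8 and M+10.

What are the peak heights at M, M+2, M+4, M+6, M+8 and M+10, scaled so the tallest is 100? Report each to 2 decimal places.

Expanding (0.37400 + 0.62600)^5:
P(M) = 0.37400^5 = 0.007317
P(M+2) = 5 × 0.37400^4 × 0.62600^1 = 0.061239
P(M+4) = 10 × 0.37400^3 × 0.62600^2 = 0.205005
P(M+6) = 10 × 0.37400^2 × 0.62600^3 = 0.343136
P(M+8) = 5 × 0.37400^1 × 0.62600^4 = 0.287170
P(M+10) = 0.62600^5 = 0.096133
The M+6 peak is largest (0.343136); scaling to 100 gives 2.13 : 17.85 : 59.74 : 100.00 : 83.69 : 28.02.

2.13 : 17.85 : 59.74 : 100.00 : 83.69 : 28.02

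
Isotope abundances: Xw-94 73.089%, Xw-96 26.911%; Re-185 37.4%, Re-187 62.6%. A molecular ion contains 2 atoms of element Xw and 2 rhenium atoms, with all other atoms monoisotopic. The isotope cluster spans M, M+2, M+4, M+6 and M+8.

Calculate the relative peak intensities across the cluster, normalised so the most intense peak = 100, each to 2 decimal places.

18.51 : 75.60 : 100.00 : 46.59 : 7.03

Element Xw pattern (n=2): 0.53420019 : 0.39337962 : 0.07242019
Rhenium pattern (n=2): 0.139876 : 0.468248 : 0.391876
Convolve the two distributions (both contribute in 2-u steps):
  M: 0.53420019×0.139876 = 0.074722
  M+2: 0.53420019×0.468248 + 0.39337962×0.139876 = 0.305163
  M+4: 0.53420019×0.391876 + 0.39337962×0.468248 + 0.07242019×0.139876 = 0.403669
  M+6: 0.39337962×0.391876 + 0.07242019×0.468248 = 0.188067
  M+8: 0.07242019×0.391876 = 0.028380
Scale to base peak (0.403669) = 100: 18.51 : 75.60 : 100.00 : 46.59 : 7.03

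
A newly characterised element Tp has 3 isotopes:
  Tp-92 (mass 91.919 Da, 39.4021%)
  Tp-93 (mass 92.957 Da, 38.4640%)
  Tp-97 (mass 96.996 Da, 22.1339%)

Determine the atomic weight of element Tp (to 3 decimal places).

Ar = Σ fᵢ·mᵢ = 0.394021 × 91.919 + 0.384640 × 92.957 + 0.221339 × 96.996
= 36.2180 + 35.7550 + 21.4690 = 93.4420 Da

93.442 Da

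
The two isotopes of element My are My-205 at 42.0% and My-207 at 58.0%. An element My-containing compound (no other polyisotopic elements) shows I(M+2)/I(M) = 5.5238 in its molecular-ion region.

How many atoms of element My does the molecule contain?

4

For n independent My atoms, I(M+2)/I(M) = n · (abundance My-207) / (abundance My-205) = n · 0.580/0.420.
n = 5.5238 × 0.420/0.580 = 4.00 ≈ 4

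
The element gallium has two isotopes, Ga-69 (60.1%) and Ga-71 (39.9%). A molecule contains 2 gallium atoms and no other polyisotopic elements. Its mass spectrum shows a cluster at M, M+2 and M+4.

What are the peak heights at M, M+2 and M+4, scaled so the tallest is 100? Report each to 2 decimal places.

75.31 : 100.00 : 33.19

Expanding (0.601 + 0.399)^2:
P(M) = 0.601^2 = 0.361201
P(M+2) = 2 × 0.601^1 × 0.399^1 = 0.479598
P(M+4) = 0.399^2 = 0.159201
The M+2 peak is largest (0.479598); scaling to 100 gives 75.31 : 100.00 : 33.19.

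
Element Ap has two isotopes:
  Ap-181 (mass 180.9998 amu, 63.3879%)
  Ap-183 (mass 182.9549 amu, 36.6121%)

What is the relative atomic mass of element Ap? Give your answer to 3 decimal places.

181.716 amu

Ar = Σ fᵢ·mᵢ = 0.633879 × 180.9998 + 0.366121 × 182.9549
= 114.73197 + 66.98363 = 181.71560 amu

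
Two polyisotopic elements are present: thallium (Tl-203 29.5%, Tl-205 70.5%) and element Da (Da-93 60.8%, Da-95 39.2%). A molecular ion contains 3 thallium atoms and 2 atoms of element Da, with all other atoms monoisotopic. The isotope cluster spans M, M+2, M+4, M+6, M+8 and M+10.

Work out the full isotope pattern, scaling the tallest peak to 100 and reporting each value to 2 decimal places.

2.58 : 21.84 : 69.20 : 100.00 : 63.84 : 14.65

Thallium pattern (n=3): 0.02567237 : 0.18405787 : 0.43986713 : 0.35040263
Element Da pattern (n=2): 0.369664 : 0.476672 : 0.153664
Convolve the two distributions (both contribute in 2-u steps):
  M: 0.02567237×0.369664 = 0.009490
  M+2: 0.02567237×0.476672 + 0.18405787×0.369664 = 0.080277
  M+4: 0.02567237×0.153664 + 0.18405787×0.476672 + 0.43986713×0.369664 = 0.254283
  M+6: 0.18405787×0.153664 + 0.43986713×0.476672 + 0.35040263×0.369664 = 0.367487
  M+8: 0.43986713×0.153664 + 0.35040263×0.476672 = 0.234619
  M+10: 0.35040263×0.153664 = 0.053844
Scale to base peak (0.367487) = 100: 2.58 : 21.84 : 69.20 : 100.00 : 63.84 : 14.65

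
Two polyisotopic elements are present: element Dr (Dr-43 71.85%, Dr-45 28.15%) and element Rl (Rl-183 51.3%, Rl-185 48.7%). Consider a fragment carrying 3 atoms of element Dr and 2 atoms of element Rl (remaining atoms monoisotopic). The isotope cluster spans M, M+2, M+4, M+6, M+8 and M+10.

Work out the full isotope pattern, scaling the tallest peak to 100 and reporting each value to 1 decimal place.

27.8 : 85.5 : 100.0 : 55.5 : 14.7 : 1.5

Element Dr pattern (n=3): 0.37092006 : 0.43596658 : 0.17080667 : 0.02230669
Element Rl pattern (n=2): 0.263169 : 0.499662 : 0.237169
Convolve the two distributions (both contribute in 2-u steps):
  M: 0.37092006×0.263169 = 0.097615
  M+2: 0.37092006×0.499662 + 0.43596658×0.263169 = 0.300068
  M+4: 0.37092006×0.237169 + 0.43596658×0.499662 + 0.17080667×0.263169 = 0.350758
  M+6: 0.43596658×0.237169 + 0.17080667×0.499662 + 0.02230669×0.263169 = 0.194614
  M+8: 0.17080667×0.237169 + 0.02230669×0.499662 = 0.051656
  M+10: 0.02230669×0.237169 = 0.005290
Scale to base peak (0.350758) = 100: 27.8 : 85.5 : 100.0 : 55.5 : 14.7 : 1.5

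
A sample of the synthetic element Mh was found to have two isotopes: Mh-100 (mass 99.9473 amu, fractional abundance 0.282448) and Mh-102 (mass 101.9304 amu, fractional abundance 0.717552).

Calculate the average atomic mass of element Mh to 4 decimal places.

Ar = Σ fᵢ·mᵢ = 0.282448 × 99.9473 + 0.717552 × 101.9304
= 28.22991 + 73.14036 = 101.37027 amu

101.3703 amu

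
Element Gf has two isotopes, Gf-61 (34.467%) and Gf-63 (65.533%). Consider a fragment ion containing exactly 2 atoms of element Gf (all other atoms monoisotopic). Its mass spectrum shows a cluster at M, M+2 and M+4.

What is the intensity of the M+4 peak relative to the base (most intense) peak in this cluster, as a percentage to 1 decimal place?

(0.34467 + 0.65533)^2 gives M 0.1188, M+2 0.4517, M+4 0.4295; the largest is M+2.
P(M+2) = C(2,1) × 0.34467^1 × 0.65533^1 = 2 × 0.34467 × 0.65533 = 0.451745 (base)
P(M+4) = C(2,2) × 0.34467^0 × 0.65533^2 = 1 × 1.0000 × 0.42945741 = 0.429457
Relative intensity = 0.429457 / 0.451745 × 100 = 95.1

95.1%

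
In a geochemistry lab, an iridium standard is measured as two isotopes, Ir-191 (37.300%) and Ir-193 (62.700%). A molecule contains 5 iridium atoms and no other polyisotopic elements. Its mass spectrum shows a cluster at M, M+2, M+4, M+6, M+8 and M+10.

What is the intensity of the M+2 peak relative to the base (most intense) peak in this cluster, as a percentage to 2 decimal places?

Binomial terms of (0.37300 + 0.62700)^5: M 0.0072, M+2 0.0607, M+4 0.2040, M+6 0.3429, M+8 0.2882, M+10 0.0969 → M+6 is the base peak.
P(M+6) = C(5,3) × 0.37300^2 × 0.62700^3 = 10 × 0.139129 × 0.24649188 = 0.342942 (base)
P(M+2) = C(5,1) × 0.37300^4 × 0.62700^1 = 5 × 0.01935688 × 0.6270 = 0.060684
Relative intensity = 0.060684 / 0.342942 × 100 = 17.70

17.70%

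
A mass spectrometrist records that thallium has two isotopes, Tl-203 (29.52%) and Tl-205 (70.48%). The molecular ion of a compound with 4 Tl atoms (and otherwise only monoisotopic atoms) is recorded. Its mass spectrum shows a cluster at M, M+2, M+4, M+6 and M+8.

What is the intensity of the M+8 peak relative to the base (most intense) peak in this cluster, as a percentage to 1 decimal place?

59.7%

Binomial terms of (0.2952 + 0.7048)^4: M 0.0076, M+2 0.0725, M+4 0.2597, M+6 0.4134, M+8 0.2468 → M+6 is the base peak.
P(M+6) = C(4,3) × 0.2952^1 × 0.7048^3 = 4 × 0.2952 × 0.35010449 = 0.413403 (base)
P(M+8) = C(4,4) × 0.2952^0 × 0.7048^4 = 1 × 1.0000 × 0.24675365 = 0.246754
Relative intensity = 0.246754 / 0.413403 × 100 = 59.7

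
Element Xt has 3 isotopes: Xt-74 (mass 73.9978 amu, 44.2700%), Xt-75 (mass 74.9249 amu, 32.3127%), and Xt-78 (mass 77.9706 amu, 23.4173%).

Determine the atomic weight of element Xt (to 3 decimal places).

Weight each isotope mass by its fractional abundance: 0.442700 × 73.9978 + 0.323127 × 74.9249 + 0.234173 × 77.9706
= 32.75883 + 24.21026 + 18.25861 = 75.22770 amu

75.228 amu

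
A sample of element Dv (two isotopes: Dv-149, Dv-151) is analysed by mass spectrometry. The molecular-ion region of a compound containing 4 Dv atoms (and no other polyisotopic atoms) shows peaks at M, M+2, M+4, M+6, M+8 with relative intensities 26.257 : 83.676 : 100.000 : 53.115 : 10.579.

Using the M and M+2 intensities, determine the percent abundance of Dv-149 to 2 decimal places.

Write p for the Dv-149 fraction. I(M+2)/I(M) = [C(4,1)·p^3·(1−p)] / p^4 = 4·(1−p)/p = 83.676/26.257 = 3.1868
(1−p)/p = 3.1868/4 = 0.7967  ⇒  p = 1/(1 + 0.7967) = 0.5566
Dv-149: 55.66%, Dv-151: 44.34%.

55.66%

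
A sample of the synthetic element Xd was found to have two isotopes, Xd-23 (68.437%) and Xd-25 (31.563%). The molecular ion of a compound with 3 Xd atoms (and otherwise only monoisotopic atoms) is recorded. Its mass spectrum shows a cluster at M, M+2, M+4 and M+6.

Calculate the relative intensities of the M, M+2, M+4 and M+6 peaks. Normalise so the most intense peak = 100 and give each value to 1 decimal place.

The 3 Xd atoms are independent, so intensities follow the terms of (0.68437 + 0.31563)^3.
P(M) = 0.68437^3 = 0.320533
P(M+2) = 3 × 0.68437^2 × 0.31563^1 = 0.443488
P(M+4) = 3 × 0.68437^1 × 0.31563^2 = 0.204536
P(M+6) = 0.31563^3 = 0.031444
The M+2 peak is largest (0.443488); scaling to 100 gives 72.3 : 100.0 : 46.1 : 7.1.

72.3 : 100.0 : 46.1 : 7.1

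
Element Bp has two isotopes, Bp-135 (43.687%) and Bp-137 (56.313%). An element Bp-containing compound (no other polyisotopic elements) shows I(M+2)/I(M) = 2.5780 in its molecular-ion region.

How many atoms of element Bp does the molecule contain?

2

The M+2/M ratio from n Bp atoms is n · q/p = n · 0.56313/0.43687.
n = 2.5780 × 0.43687/0.56313 = 2.00 ≈ 2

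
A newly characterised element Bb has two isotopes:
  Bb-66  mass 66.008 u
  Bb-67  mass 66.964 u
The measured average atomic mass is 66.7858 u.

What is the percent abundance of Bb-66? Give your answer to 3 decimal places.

Let x be the fractional abundance of Bb-66; then Bb-67 has abundance 1 − x.
66.008·x + 66.964·(1 − x) = 66.7858
(66.008 − 66.964)·x = 66.7858 − 66.964
x = -0.1782 / -0.956 = 0.18640 → 18.640% Bb-66, 81.360% Bb-67.

18.640%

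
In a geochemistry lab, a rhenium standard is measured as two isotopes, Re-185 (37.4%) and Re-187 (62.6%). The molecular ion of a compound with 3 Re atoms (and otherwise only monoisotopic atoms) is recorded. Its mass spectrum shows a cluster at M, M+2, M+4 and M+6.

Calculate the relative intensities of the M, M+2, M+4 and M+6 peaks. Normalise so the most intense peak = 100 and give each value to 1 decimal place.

Each Re atom is independently Re-185 (p = 0.374) or Re-187 (q = 0.626); the cluster is the binomial expansion (p + q)^3.
P(M) = 0.374^3 = 0.052314
P(M+2) = 3 × 0.374^2 × 0.626^1 = 0.262687
P(M+4) = 3 × 0.374^1 × 0.626^2 = 0.439685
P(M+6) = 0.626^3 = 0.245314
The M+4 peak is largest (0.439685); scaling to 100 gives 11.9 : 59.7 : 100.0 : 55.8.

11.9 : 59.7 : 100.0 : 55.8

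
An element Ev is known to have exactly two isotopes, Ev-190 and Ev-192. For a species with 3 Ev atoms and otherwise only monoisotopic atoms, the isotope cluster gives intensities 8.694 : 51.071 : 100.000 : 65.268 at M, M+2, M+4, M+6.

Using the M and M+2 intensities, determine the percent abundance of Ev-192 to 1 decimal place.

If p is the fraction of Ev that is Ev-190, then I(M+2)/I(M) = [C(3,1)·p^2·(1−p)] / p^3 = 3·(1−p)/p = 51.071/8.694 = 5.8743
(1−p)/p = 5.8743/3 = 1.9581  ⇒  p = 1/(1 + 1.9581) = 0.3381
Ev-190: 33.8%, Ev-192: 66.2%.

66.2%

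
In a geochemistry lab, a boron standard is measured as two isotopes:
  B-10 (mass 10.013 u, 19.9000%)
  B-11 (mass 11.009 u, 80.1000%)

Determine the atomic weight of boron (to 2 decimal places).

Weight each isotope mass by its fractional abundance: 0.199000 × 10.013 + 0.801000 × 11.009
= 1.9926 + 8.8182 = 10.8108 u

10.81 u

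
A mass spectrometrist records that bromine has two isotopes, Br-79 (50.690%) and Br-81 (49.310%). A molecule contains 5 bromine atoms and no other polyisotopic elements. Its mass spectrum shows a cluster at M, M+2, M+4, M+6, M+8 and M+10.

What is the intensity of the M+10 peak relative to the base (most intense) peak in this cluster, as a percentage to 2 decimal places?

9.21%

Term probabilities: M 0.0335, M+2 0.1628, M+4 0.3167, M+6 0.3081, M+8 0.1498, M+10 0.0292. Base peak = M+4.
P(M+4) = C(5,2) × 0.50690^3 × 0.49310^2 = 10 × 0.13024674 × 0.24314761 = 0.316692 (base)
P(M+10) = C(5,5) × 0.50690^0 × 0.49310^5 = 1 × 1.0000 × 0.02915245 = 0.029152
Relative intensity = 0.029152 / 0.316692 × 100 = 9.21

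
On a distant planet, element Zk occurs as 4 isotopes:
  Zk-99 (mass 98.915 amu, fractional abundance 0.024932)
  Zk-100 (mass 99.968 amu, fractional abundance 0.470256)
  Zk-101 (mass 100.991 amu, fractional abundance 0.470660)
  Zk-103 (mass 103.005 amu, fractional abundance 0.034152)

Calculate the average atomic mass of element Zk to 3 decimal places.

100.527 amu

Weight each isotope mass by its fractional abundance: 0.024932 × 98.915 + 0.470256 × 99.968 + 0.470660 × 100.991 + 0.034152 × 103.005
= 2.4661 + 47.0106 + 47.5324 + 3.5178 = 100.5269 amu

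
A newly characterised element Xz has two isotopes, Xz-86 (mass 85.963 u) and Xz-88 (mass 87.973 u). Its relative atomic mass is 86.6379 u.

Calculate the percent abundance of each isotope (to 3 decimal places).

With x = fraction of Xz-86 (so Xz-88 is 1 − x):
85.963·x + 87.973·(1 − x) = 86.6379
(85.963 − 87.973)·x = 86.6379 − 87.973
x = -1.3351 / -2.010 = 0.66423 → 66.423% Xz-86, 33.577% Xz-88.

Xz-86: 66.423%, Xz-88: 33.577%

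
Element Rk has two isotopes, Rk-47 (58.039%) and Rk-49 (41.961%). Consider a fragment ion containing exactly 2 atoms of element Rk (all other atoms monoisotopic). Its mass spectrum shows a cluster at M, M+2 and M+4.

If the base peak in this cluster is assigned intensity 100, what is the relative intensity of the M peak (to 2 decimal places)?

69.16

Binomial terms of (0.58039 + 0.41961)^2: M 0.3369, M+2 0.4871, M+4 0.1761 → M+2 is the base peak.
P(M+2) = C(2,1) × 0.58039^1 × 0.41961^1 = 2 × 0.58039 × 0.41961 = 0.487075 (base)
P(M) = C(2,0) × 0.58039^2 × 0.41961^0 = 1 × 0.33685255 × 1.0000 = 0.336853
Relative intensity = 0.336853 / 0.487075 × 100 = 69.16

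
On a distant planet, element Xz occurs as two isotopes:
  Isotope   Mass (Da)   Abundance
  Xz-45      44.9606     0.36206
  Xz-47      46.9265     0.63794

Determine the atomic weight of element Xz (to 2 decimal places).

46.21 Da

The abundance-weighted mean is 0.36206 × 44.9606 + 0.63794 × 46.9265
= 16.27843 + 29.93629 = 46.21472 Da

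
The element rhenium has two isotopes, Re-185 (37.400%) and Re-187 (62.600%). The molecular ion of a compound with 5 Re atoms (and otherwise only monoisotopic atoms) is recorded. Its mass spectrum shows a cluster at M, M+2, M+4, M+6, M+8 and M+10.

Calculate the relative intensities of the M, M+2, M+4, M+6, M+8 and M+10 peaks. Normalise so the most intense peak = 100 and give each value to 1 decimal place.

Expanding (0.37400 + 0.62600)^5:
P(M) = 0.37400^5 = 0.007317
P(M+2) = 5 × 0.37400^4 × 0.62600^1 = 0.061239
P(M+4) = 10 × 0.37400^3 × 0.62600^2 = 0.205005
P(M+6) = 10 × 0.37400^2 × 0.62600^3 = 0.343136
P(M+8) = 5 × 0.37400^1 × 0.62600^4 = 0.287170
P(M+10) = 0.62600^5 = 0.096133
The M+6 peak is largest (0.343136); scaling to 100 gives 2.1 : 17.8 : 59.7 : 100.0 : 83.7 : 28.0.

2.1 : 17.8 : 59.7 : 100.0 : 83.7 : 28.0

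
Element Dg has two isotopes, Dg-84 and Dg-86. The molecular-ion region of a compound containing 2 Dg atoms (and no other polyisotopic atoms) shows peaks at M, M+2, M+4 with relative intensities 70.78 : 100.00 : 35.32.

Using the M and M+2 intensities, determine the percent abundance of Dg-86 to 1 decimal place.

If p is the fraction of Dg that is Dg-84, then I(M+2)/I(M) = [C(2,1)·p^1·(1−p)] / p^2 = 2·(1−p)/p = 100.00/70.78 = 1.4128
(1−p)/p = 1.4128/2 = 0.7064  ⇒  p = 1/(1 + 0.7064) = 0.5860
Dg-84: 58.6%, Dg-86: 41.4%.

41.4%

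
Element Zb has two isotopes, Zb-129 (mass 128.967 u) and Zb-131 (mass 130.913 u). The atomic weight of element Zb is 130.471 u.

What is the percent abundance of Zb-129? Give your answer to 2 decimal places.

With x = fraction of Zb-129 (so Zb-131 is 1 − x):
128.967·x + 130.913·(1 − x) = 130.471
(128.967 − 130.913)·x = 130.471 − 130.913
x = -0.442 / -1.946 = 0.22713 → 22.71% Zb-129, 77.29% Zb-131.

22.71%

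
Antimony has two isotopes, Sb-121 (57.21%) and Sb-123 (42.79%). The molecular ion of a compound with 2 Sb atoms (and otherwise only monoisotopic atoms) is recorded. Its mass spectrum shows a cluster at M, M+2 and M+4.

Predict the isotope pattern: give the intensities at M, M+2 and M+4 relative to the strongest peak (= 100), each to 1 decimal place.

66.8 : 100.0 : 37.4

Each Sb atom is independently Sb-121 (p = 0.5721) or Sb-123 (q = 0.4279); the cluster is the binomial expansion (p + q)^2.
P(M) = 0.5721^2 = 0.327298
P(M+2) = 2 × 0.5721^1 × 0.4279^1 = 0.489603
P(M+4) = 0.4279^2 = 0.183098
The M+2 peak is largest (0.489603); scaling to 100 gives 66.8 : 100.0 : 37.4.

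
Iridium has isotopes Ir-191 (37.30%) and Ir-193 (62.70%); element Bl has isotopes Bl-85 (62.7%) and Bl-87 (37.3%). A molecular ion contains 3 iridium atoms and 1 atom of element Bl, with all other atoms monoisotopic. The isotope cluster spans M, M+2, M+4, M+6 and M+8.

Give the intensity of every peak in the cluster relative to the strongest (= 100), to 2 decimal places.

Iridium pattern (n=3): 0.05189512 : 0.26170165 : 0.43991135 : 0.24649188
Element Bl pattern (n=1): 0.6270 : 0.3730
Convolve the two distributions (both contribute in 2-u steps):
  M: 0.05189512×0.6270 = 0.032538
  M+2: 0.05189512×0.3730 + 0.26170165×0.6270 = 0.183444
  M+4: 0.26170165×0.3730 + 0.43991135×0.6270 = 0.373439
  M+6: 0.43991135×0.3730 + 0.24649188×0.6270 = 0.318637
  M+8: 0.24649188×0.3730 = 0.091941
Scale to base peak (0.373439) = 100: 8.71 : 49.12 : 100.00 : 85.33 : 24.62

8.71 : 49.12 : 100.00 : 85.33 : 24.62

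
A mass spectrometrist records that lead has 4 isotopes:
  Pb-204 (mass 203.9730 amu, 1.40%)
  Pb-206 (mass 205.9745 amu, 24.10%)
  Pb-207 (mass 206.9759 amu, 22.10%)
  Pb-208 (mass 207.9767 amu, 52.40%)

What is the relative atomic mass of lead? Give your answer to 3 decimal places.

Average mass = Σ (abundance × isotope mass) = 0.0140 × 203.9730 + 0.2410 × 205.9745 + 0.2210 × 206.9759 + 0.5240 × 207.9767
= 2.85562 + 49.63985 + 45.74167 + 108.97979 = 207.21693 amu

207.217 amu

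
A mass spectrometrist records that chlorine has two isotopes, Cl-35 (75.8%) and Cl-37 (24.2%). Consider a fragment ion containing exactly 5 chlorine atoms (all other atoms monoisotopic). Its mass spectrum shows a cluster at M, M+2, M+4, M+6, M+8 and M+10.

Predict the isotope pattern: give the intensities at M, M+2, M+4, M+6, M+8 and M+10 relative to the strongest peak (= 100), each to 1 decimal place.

62.6 : 100.0 : 63.9 : 20.4 : 3.3 : 0.2

Each Cl atom is independently Cl-35 (p = 0.758) or Cl-37 (q = 0.242); the cluster is the binomial expansion (p + q)^5.
P(M) = 0.758^5 = 0.250234
P(M+2) = 5 × 0.758^4 × 0.242^1 = 0.399450
P(M+4) = 10 × 0.758^3 × 0.242^2 = 0.255058
P(M+6) = 10 × 0.758^2 × 0.242^3 = 0.081430
P(M+8) = 5 × 0.758^1 × 0.242^4 = 0.012999
P(M+10) = 0.242^5 = 0.000830
The M+2 peak is largest (0.399450); scaling to 100 gives 62.6 : 100.0 : 63.9 : 20.4 : 3.3 : 0.2.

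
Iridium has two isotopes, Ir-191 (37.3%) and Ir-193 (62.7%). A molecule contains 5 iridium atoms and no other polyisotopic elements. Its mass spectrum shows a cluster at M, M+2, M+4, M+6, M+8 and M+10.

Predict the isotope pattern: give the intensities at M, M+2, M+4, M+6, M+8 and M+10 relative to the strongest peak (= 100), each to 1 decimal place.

2.1 : 17.7 : 59.5 : 100.0 : 84.0 : 28.3

Expanding (0.373 + 0.627)^5:
P(M) = 0.373^5 = 0.007220
P(M+2) = 5 × 0.373^4 × 0.627^1 = 0.060684
P(M+4) = 10 × 0.373^3 × 0.627^2 = 0.204015
P(M+6) = 10 × 0.373^2 × 0.627^3 = 0.342942
P(M+8) = 5 × 0.373^1 × 0.627^4 = 0.288237
P(M+10) = 0.627^5 = 0.096903
The M+6 peak is largest (0.342942); scaling to 100 gives 2.1 : 17.7 : 59.5 : 100.0 : 84.0 : 28.3.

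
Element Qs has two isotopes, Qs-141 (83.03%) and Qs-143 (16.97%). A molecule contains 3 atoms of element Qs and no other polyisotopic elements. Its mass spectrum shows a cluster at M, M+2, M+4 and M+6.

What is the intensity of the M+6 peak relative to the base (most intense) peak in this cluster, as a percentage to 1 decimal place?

Term probabilities: M 0.5724, M+2 0.3510, M+4 0.0717, M+6 0.0049. Base peak = M.
P(M) = C(3,0) × 0.8303^3 × 0.1697^0 = 1 × 0.57240723 × 1.0000 = 0.572407 (base)
P(M+6) = C(3,3) × 0.8303^0 × 0.1697^3 = 1 × 1.0000 × 0.00488704 = 0.004887
Relative intensity = 0.004887 / 0.572407 × 100 = 0.9

0.9%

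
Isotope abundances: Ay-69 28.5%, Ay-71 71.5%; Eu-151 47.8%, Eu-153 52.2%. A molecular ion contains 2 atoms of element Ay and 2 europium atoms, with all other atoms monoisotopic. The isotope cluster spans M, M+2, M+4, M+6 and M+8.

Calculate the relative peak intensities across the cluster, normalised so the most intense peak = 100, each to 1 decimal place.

Element Ay pattern (n=2): 0.081225 : 0.40755 : 0.511225
Europium pattern (n=2): 0.228484 : 0.499032 : 0.272484
Convolve the two distributions (both contribute in 2-u steps):
  M: 0.081225×0.228484 = 0.018559
  M+2: 0.081225×0.499032 + 0.40755×0.228484 = 0.133653
  M+4: 0.081225×0.272484 + 0.40755×0.499032 + 0.511225×0.228484 = 0.342320
  M+6: 0.40755×0.272484 + 0.511225×0.499032 = 0.366168
  M+8: 0.511225×0.272484 = 0.139301
Scale to base peak (0.366168) = 100: 5.1 : 36.5 : 93.5 : 100.0 : 38.0

5.1 : 36.5 : 93.5 : 100.0 : 38.0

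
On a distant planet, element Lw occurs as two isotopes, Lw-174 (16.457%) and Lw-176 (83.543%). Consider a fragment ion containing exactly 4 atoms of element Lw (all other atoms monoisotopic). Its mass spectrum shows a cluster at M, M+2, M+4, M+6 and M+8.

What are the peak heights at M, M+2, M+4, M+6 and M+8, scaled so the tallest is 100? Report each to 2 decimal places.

The 4 Lw atoms are independent, so intensities follow the terms of (0.16457 + 0.83543)^4.
P(M) = 0.16457^4 = 0.000734
P(M+2) = 4 × 0.16457^3 × 0.83543^1 = 0.014894
P(M+4) = 6 × 0.16457^2 × 0.83543^2 = 0.113416
P(M+6) = 4 × 0.16457^1 × 0.83543^3 = 0.383832
P(M+8) = 0.83543^4 = 0.487125
The M+8 peak is largest (0.487125); scaling to 100 gives 0.15 : 3.06 : 23.28 : 78.80 : 100.00.

0.15 : 3.06 : 23.28 : 78.80 : 100.00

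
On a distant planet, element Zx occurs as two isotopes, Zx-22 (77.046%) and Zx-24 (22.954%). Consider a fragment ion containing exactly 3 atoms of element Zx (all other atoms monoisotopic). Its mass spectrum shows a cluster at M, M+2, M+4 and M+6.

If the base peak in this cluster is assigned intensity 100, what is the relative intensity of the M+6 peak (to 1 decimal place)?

(0.77046 + 0.22954)^3 gives M 0.4574, M+2 0.4088, M+4 0.1218, M+6 0.0121; the largest is M.
P(M) = C(3,0) × 0.77046^3 × 0.22954^0 = 1 × 0.45735169 × 1.0000 = 0.457352 (base)
P(M+6) = C(3,3) × 0.77046^0 × 0.22954^3 = 1 × 1.0000 × 0.01209414 = 0.012094
Relative intensity = 0.012094 / 0.457352 × 100 = 2.6

2.6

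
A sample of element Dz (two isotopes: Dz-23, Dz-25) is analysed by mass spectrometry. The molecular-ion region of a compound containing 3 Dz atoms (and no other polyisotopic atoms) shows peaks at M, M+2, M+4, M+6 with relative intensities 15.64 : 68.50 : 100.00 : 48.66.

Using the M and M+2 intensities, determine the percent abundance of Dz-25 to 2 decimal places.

Let p = fractional abundance of Dz-23. I(M+2)/I(M) = [C(3,1)·p^2·(1−p)] / p^3 = 3·(1−p)/p = 68.50/15.64 = 4.3798
(1−p)/p = 4.3798/3 = 1.4599  ⇒  p = 1/(1 + 1.4599) = 0.4065
Dz-23: 40.65%, Dz-25: 59.35%.

59.35%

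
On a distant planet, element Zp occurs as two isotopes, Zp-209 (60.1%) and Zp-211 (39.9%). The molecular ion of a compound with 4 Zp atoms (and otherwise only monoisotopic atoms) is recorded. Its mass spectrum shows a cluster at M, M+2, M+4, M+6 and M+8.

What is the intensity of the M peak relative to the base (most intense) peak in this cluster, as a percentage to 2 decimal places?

37.66%

Term probabilities: M 0.1305, M+2 0.3465, M+4 0.3450, M+6 0.1527, M+8 0.0253. Base peak = M+2.
P(M+2) = C(4,1) × 0.601^3 × 0.399^1 = 4 × 0.2170818 × 0.3990 = 0.346463 (base)
P(M) = C(4,0) × 0.601^4 × 0.399^0 = 1 × 0.13046616 × 1.0000 = 0.130466
Relative intensity = 0.130466 / 0.346463 × 100 = 37.66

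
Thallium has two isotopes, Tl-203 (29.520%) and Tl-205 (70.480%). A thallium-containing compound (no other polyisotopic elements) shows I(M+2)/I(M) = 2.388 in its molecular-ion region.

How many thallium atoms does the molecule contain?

1

The M+2/M ratio from n Tl atoms is n · q/p = n · 0.70480/0.29520.
n = 2.388 × 0.29520/0.70480 = 1.00 ≈ 1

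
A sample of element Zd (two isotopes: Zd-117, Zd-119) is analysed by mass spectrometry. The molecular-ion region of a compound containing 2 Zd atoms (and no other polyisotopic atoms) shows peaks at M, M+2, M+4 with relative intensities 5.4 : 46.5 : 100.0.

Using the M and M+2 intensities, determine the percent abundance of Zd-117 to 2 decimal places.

18.85%

If p is the fraction of Zd that is Zd-117, then I(M+2)/I(M) = [C(2,1)·p^1·(1−p)] / p^2 = 2·(1−p)/p = 46.5/5.4 = 8.6111
(1−p)/p = 8.6111/2 = 4.3056  ⇒  p = 1/(1 + 4.3056) = 0.1885
Zd-117: 18.85%, Zd-119: 81.15%.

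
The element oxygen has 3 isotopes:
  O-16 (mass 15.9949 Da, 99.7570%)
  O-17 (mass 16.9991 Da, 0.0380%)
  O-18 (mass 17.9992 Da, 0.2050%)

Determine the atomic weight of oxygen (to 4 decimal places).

15.9994 Da

Average mass = Σ (abundance × isotope mass) = 0.997570 × 15.9949 + 0.000380 × 16.9991 + 0.002050 × 17.9992
= 15.95603 + 0.00646 + 0.03690 = 15.99939 Da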